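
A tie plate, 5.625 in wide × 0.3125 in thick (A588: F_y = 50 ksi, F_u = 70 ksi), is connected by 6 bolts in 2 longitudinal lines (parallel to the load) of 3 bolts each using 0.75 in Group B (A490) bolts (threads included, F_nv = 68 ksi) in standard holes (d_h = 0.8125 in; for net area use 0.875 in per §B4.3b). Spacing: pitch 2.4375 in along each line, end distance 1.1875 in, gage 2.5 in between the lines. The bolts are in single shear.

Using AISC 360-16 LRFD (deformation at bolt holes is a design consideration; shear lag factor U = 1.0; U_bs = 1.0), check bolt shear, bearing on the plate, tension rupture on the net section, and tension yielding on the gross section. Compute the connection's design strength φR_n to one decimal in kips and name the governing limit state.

Bolt shear: A_b = π(0.75)²/4 = 0.44179 in². φR_n = 0.75 × 68 × 0.44179 × 6 × 1 = 135.2 kips.
Bearing (0.3125 in plate, F_u = 70 ksi): end bolts L_c = 1.1875 − 0.8125/2 = 0.78125, R_n = min(1.2×0.78125×0.3125×70, 2.4×0.75×0.3125×70) = 20.508 kips/bolt; interior L_c = 2.4375 − 0.8125 = 1.625, R_n = 39.375 kips/bolt. φR_n = 0.75 × (2×20.508 + 4×39.375) = 148.9 kips.
Tension rupture (net): A_n = (5.625 − 2×0.875)×0.3125 = 1.2109 in² (U = 1.0, A_e = A_n). φR_n = 0.75 × 70 × 1.2109 = 63.6 kips.
Tension yield (gross): A_g = 5.625×0.3125 = 1.7578 in². φR_n = 0.90 × 50 × 1.7578 = 79.1 kips.
Governing: min(135.2, 148.9, 63.6, 79.1) = 63.6 kips → net-section rupture.

63.6 kips (net-section rupture governs)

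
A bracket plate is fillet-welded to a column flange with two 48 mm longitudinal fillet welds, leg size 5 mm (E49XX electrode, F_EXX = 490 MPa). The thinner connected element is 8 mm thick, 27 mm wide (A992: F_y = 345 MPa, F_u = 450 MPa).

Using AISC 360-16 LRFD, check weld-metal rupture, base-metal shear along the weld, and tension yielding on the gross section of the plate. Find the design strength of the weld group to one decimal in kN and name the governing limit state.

Weld metal: throat = 0.707×5 = 3.535 mm, L = 2×48 = 96 mm. φR_n = 0.75 × 0.6 × 490 × 3.535 × 96 = 74.8 kN.
Base metal shear (8 mm plate): yield φR_n = 1.0×0.6×345×8×96 = 159.0 kN; rupture φR_n = 0.75×0.6×450×8×96 = 155.5 kN; take 155.5 kN (rupture).
Tension yield (gross): A_g = 27×8 = 216 mm². φR_n = 0.90 × 345 × 216 = 67.1 kN.
Governing: min(74.8, 155.5, 67.1) = 67.1 kN → gross-section yield.

67.1 kN (gross-section yield governs)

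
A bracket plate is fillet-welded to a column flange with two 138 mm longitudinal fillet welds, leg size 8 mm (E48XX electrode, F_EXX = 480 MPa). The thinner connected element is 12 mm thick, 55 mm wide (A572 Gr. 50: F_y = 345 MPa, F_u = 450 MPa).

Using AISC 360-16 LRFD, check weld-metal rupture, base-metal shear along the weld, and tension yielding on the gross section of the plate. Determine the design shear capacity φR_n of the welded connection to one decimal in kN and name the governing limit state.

204.9 kN (gross-section yield governs)

Weld metal: throat = 0.707×8 = 5.656 mm, L = 2×138 = 276 mm. φR_n = 0.75 × 0.6 × 480 × 5.656 × 276 = 337.2 kN.
Base metal shear (12 mm plate): yield φR_n = 1.0×0.6×345×12×276 = 685.6 kN; rupture φR_n = 0.75×0.6×450×12×276 = 670.7 kN; take 670.7 kN (rupture).
Tension yield (gross): A_g = 55×12 = 660 mm². φR_n = 0.90 × 345 × 660 = 204.9 kN.
Governing: min(337.2, 670.7, 204.9) = 204.9 kN → gross-section yield.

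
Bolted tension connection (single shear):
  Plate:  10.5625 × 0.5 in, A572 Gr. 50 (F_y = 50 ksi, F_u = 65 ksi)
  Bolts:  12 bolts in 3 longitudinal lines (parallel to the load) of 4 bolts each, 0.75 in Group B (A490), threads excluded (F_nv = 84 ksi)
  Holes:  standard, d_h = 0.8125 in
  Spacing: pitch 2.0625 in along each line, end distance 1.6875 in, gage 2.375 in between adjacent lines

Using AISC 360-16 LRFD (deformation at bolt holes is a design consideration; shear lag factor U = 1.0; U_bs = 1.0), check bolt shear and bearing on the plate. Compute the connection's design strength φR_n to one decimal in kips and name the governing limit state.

334.0 kips (bolt shear governs)

Bolt shear: A_b = π(0.75)²/4 = 0.44179 in². φR_n = 0.75 × 84 × 0.44179 × 12 × 1 = 334.0 kips.
Bearing (0.5 in plate, F_u = 65 ksi): end bolts L_c = 1.6875 − 0.8125/2 = 1.28125, R_n = min(1.2×1.28125×0.5×65, 2.4×0.75×0.5×65) = 49.969 kips/bolt; interior L_c = 2.0625 − 0.8125 = 1.25, R_n = 48.75 kips/bolt. φR_n = 0.75 × (3×49.969 + 9×48.75) = 441.5 kips.
Governing: min(334.0, 441.5) = 334.0 kips → bolt shear.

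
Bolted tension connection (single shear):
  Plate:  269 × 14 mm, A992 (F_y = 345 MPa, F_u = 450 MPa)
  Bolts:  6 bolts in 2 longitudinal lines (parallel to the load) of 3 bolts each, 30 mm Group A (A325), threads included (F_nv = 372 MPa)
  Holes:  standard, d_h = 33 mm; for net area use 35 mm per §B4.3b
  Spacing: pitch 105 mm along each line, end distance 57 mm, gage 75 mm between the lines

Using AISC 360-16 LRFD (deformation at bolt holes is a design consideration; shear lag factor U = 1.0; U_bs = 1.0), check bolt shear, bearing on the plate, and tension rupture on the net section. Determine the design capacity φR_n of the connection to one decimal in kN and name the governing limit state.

940.3 kN (net-section rupture governs)

Bolt shear: A_b = π(30)²/4 = 706.86 mm². φR_n = 0.75 × 372 × 706.86 × 6 × 1 = 1183.3 kN.
Bearing (14 mm plate, F_u = 450 MPa): end bolts L_c = 57 − 33/2 = 40.5, R_n = min(1.2×40.5×14×450, 2.4×30×14×450) = 306.18 kN/bolt; interior L_c = 105 − 33 = 72, R_n = 453.6 kN/bolt. φR_n = 0.75 × (2×306.18 + 4×453.6) = 1820.1 kN.
Tension rupture (net): A_n = (269 − 2×35)×14 = 2786 mm² (U = 1.0, A_e = A_n). φR_n = 0.75 × 450 × 2786 = 940.3 kN.
Governing: min(1183.3, 1820.1, 940.3) = 940.3 kN → net-section rupture.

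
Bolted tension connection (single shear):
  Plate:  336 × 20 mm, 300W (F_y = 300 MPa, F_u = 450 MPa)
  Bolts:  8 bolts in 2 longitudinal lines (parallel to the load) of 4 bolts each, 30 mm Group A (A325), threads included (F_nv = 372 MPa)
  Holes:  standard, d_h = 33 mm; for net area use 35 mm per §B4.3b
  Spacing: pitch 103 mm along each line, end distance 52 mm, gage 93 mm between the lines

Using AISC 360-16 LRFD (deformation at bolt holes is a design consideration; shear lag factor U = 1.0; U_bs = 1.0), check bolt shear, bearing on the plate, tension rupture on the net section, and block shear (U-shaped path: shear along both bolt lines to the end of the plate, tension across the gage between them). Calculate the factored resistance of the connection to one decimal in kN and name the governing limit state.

1577.7 kN (bolt shear governs)

Bolt shear: A_b = π(30)²/4 = 706.86 mm². φR_n = 0.75 × 372 × 706.86 × 8 × 1 = 1577.7 kN.
Bearing (20 mm plate, F_u = 450 MPa): end bolts L_c = 52 − 33/2 = 35.5, R_n = min(1.2×35.5×20×450, 2.4×30×20×450) = 383.4 kN/bolt; interior L_c = 103 − 33 = 70, R_n = 648 kN/bolt. φR_n = 0.75 × (2×383.4 + 6×648) = 3491.1 kN.
Tension rupture (net): A_n = (336 − 2×35)×20 = 5320 mm² (U = 1.0, A_e = A_n). φR_n = 0.75 × 450 × 5320 = 1795.5 kN.
Block shear: shear path 2×[52+3×103] = 2×361 mm, A_gv = 14440, A_nv = 2×(361 − 3.5×35)×20 = 9540 mm²; tension across gage: (93 − 1×35)×20 = 1160 mm². R_n = min(0.6×450×9540, 0.6×300×14440) + 1.0×450×1160 = min(2575.8, 2599.2) + 522 = 3097.8 kN. φR_n = 0.75 × 3097.8 = 2323.4 kN.
Governing: min(1577.7, 3491.1, 1795.5, 2323.4) = 1577.7 kN → bolt shear.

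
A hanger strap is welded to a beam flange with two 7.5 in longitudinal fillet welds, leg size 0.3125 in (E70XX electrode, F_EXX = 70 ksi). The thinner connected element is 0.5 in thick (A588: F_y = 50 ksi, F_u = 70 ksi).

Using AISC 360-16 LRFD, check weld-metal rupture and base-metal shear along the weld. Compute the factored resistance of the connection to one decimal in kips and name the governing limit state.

Weld metal: throat = 0.707×0.3125 = 0.22094 in, L = 2×7.5 = 15 in. φR_n = 0.75 × 0.6 × 70 × 0.22094 × 15 = 104.4 kips.
Base metal shear (0.5 in plate): yield φR_n = 1.0×0.6×50×0.5×15 = 225.0 kips; rupture φR_n = 0.75×0.6×70×0.5×15 = 236.3 kips; take 225.0 kips (yield).
Governing: min(104.4, 225.0) = 104.4 kips → weld metal.

104.4 kips (weld metal governs)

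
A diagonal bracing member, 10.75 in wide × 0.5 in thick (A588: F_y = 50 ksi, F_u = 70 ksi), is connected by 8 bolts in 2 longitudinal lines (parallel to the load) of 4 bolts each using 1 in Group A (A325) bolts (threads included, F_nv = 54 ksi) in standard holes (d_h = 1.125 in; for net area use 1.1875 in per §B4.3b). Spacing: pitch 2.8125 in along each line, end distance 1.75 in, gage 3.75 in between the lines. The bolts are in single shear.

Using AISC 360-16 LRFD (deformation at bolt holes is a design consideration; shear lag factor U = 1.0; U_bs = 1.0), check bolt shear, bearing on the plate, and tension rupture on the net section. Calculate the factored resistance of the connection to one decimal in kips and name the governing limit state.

219.8 kips (net-section rupture governs)

Bolt shear: A_b = π(1)²/4 = 0.7854 in². φR_n = 0.75 × 54 × 0.7854 × 8 × 1 = 254.5 kips.
Bearing (0.5 in plate, F_u = 70 ksi): end bolts L_c = 1.75 − 1.125/2 = 1.1875, R_n = min(1.2×1.1875×0.5×70, 2.4×1×0.5×70) = 49.875 kips/bolt; interior L_c = 2.8125 − 1.125 = 1.6875, R_n = 70.875 kips/bolt. φR_n = 0.75 × (2×49.875 + 6×70.875) = 393.8 kips.
Tension rupture (net): A_n = (10.75 − 2×1.1875)×0.5 = 4.1875 in² (U = 1.0, A_e = A_n). φR_n = 0.75 × 70 × 4.1875 = 219.8 kips.
Governing: min(254.5, 393.8, 219.8) = 219.8 kips → net-section rupture.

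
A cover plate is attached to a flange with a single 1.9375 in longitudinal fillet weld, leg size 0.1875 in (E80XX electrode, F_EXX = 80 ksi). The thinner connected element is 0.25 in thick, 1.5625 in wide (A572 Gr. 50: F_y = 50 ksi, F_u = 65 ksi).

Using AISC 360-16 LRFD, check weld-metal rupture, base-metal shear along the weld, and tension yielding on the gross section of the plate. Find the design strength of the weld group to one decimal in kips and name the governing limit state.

9.2 kips (weld metal governs)

Weld metal: throat = 0.707×0.1875 = 0.13256 in, L = 1.9375 in. φR_n = 0.75 × 0.6 × 80 × 0.13256 × 1.9375 = 9.2 kips.
Base metal shear (0.25 in plate): yield φR_n = 1.0×0.6×50×0.25×1.9375 = 14.5 kips; rupture φR_n = 0.75×0.6×65×0.25×1.9375 = 14.2 kips; take 14.2 kips (rupture).
Tension yield (gross): A_g = 1.5625×0.25 = 0.39063 in². φR_n = 0.90 × 50 × 0.39063 = 17.6 kips.
Governing: min(9.2, 14.2, 17.6) = 9.2 kips → weld metal.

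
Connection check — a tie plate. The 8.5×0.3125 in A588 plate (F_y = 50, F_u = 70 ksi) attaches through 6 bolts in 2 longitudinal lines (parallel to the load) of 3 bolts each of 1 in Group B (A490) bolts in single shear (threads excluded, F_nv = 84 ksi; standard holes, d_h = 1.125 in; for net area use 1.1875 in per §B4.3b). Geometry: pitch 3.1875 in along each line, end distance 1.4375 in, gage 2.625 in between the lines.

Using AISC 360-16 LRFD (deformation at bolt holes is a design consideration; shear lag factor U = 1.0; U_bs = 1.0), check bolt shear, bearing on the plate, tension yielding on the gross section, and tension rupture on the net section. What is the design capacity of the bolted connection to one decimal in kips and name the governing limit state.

100.5 kips (net-section rupture governs)

Bolt shear: A_b = π(1)²/4 = 0.7854 in². φR_n = 0.75 × 84 × 0.7854 × 6 × 1 = 296.9 kips.
Bearing (0.3125 in plate, F_u = 70 ksi): end bolts L_c = 1.4375 − 1.125/2 = 0.875, R_n = min(1.2×0.875×0.3125×70, 2.4×1×0.3125×70) = 22.969 kips/bolt; interior L_c = 3.1875 − 1.125 = 2.0625, R_n = 52.5 kips/bolt. φR_n = 0.75 × (2×22.969 + 4×52.5) = 192.0 kips.
Tension yield (gross): A_g = 8.5×0.3125 = 2.6563 in². φR_n = 0.90 × 50 × 2.6563 = 119.5 kips.
Tension rupture (net): A_n = (8.5 − 2×1.1875)×0.3125 = 1.9141 in² (U = 1.0, A_e = A_n). φR_n = 0.75 × 70 × 1.9141 = 100.5 kips.
Governing: min(296.9, 192.0, 119.5, 100.5) = 100.5 kips → net-section rupture.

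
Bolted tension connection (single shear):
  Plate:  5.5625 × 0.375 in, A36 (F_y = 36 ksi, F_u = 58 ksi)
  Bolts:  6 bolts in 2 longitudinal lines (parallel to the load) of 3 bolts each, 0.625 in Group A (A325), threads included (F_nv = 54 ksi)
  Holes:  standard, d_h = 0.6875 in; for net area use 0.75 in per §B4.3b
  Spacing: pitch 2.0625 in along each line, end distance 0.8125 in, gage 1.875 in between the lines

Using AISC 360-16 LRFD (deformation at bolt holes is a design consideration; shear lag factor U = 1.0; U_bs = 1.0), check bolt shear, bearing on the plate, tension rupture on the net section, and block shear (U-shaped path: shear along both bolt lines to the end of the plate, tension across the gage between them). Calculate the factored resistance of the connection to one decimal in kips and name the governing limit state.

66.3 kips (net-section rupture governs)

Bolt shear: A_b = π(0.625)²/4 = 0.3068 in². φR_n = 0.75 × 54 × 0.3068 × 6 × 1 = 74.6 kips.
Bearing (0.375 in plate, F_u = 58 ksi): end bolts L_c = 0.8125 − 0.6875/2 = 0.46875, R_n = min(1.2×0.46875×0.375×58, 2.4×0.625×0.375×58) = 12.234 kips/bolt; interior L_c = 2.0625 − 0.6875 = 1.375, R_n = 32.625 kips/bolt. φR_n = 0.75 × (2×12.234 + 4×32.625) = 116.2 kips.
Tension rupture (net): A_n = (5.5625 − 2×0.75)×0.375 = 1.5234 in² (U = 1.0, A_e = A_n). φR_n = 0.75 × 58 × 1.5234 = 66.3 kips.
Block shear: shear path 2×[0.8125+2×2.0625] = 2×4.9375 in, A_gv = 3.7031, A_nv = 2×(4.9375 − 2.5×0.75)×0.375 = 2.2969 in²; tension across gage: (1.875 − 1×0.75)×0.375 = 0.42188 in². R_n = min(0.6×58×2.2969, 0.6×36×3.7031) + 1.0×58×0.42188 = min(79.932, 79.987) + 24.469 = 104.4 kips. φR_n = 0.75 × 104.4 = 78.3 kips.
Governing: min(74.6, 116.2, 66.3, 78.3) = 66.3 kips → net-section rupture.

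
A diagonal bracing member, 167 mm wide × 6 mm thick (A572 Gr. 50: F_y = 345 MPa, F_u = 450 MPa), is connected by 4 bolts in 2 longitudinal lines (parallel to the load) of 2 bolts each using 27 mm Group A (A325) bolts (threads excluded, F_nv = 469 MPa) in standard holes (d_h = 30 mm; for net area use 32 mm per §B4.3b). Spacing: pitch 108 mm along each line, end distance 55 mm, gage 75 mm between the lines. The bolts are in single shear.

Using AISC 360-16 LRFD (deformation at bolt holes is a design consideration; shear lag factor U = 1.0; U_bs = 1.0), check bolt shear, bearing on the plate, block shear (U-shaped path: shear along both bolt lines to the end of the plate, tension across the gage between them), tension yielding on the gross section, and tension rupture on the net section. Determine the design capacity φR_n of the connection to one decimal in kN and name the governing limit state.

208.6 kN (net-section rupture governs)

Bolt shear: A_b = π(27)²/4 = 572.56 mm². φR_n = 0.75 × 469 × 572.56 × 4 × 1 = 805.6 kN.
Bearing (6 mm plate, F_u = 450 MPa): end bolts L_c = 55 − 30/2 = 40, R_n = min(1.2×40×6×450, 2.4×27×6×450) = 129.6 kN/bolt; interior L_c = 108 − 30 = 78, R_n = 174.96 kN/bolt. φR_n = 0.75 × (2×129.6 + 2×174.96) = 456.8 kN.
Block shear: shear path 2×[55+1×108] = 2×163 mm, A_gv = 1956, A_nv = 2×(163 − 1.5×32)×6 = 1380 mm²; tension across gage: (75 − 1×32)×6 = 258 mm². R_n = min(0.6×450×1380, 0.6×345×1956) + 1.0×450×258 = min(372.6, 404.89) + 116.1 = 488.7 kN. φR_n = 0.75 × 488.7 = 366.5 kN.
Tension yield (gross): A_g = 167×6 = 1002 mm². φR_n = 0.90 × 345 × 1002 = 311.1 kN.
Tension rupture (net): A_n = (167 − 2×32)×6 = 618 mm² (U = 1.0, A_e = A_n). φR_n = 0.75 × 450 × 618 = 208.6 kN.
Governing: min(805.6, 456.8, 366.5, 311.1, 208.6) = 208.6 kN → net-section rupture.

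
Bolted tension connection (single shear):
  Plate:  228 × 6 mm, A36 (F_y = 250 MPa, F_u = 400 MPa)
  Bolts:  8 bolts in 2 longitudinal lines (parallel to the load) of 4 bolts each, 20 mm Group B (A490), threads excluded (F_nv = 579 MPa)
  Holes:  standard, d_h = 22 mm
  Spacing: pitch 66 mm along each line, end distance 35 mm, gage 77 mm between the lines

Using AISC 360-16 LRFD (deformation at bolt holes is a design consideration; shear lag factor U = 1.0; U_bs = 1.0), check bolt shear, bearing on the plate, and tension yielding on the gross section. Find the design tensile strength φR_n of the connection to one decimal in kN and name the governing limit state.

307.8 kN (gross-section yield governs)

Bolt shear: A_b = π(20)²/4 = 314.16 mm². φR_n = 0.75 × 579 × 314.16 × 8 × 1 = 1091.4 kN.
Bearing (6 mm plate, F_u = 400 MPa): end bolts L_c = 35 − 22/2 = 24, R_n = min(1.2×24×6×400, 2.4×20×6×400) = 69.12 kN/bolt; interior L_c = 66 − 22 = 44, R_n = 115.2 kN/bolt. φR_n = 0.75 × (2×69.12 + 6×115.2) = 622.1 kN.
Tension yield (gross): A_g = 228×6 = 1368 mm². φR_n = 0.90 × 250 × 1368 = 307.8 kN.
Governing: min(1091.4, 622.1, 307.8) = 307.8 kN → gross-section yield.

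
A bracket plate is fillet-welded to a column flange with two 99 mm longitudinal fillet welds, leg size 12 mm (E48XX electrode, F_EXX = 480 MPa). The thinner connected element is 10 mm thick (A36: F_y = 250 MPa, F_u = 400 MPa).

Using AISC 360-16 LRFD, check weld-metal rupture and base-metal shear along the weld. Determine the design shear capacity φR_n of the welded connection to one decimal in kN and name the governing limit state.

Weld metal: throat = 0.707×12 = 8.484 mm, L = 2×99 = 198 mm. φR_n = 0.75 × 0.6 × 480 × 8.484 × 198 = 362.8 kN.
Base metal shear (10 mm plate): yield φR_n = 1.0×0.6×250×10×198 = 297.0 kN; rupture φR_n = 0.75×0.6×400×10×198 = 356.4 kN; take 297.0 kN (yield).
Governing: min(362.8, 297.0) = 297.0 kN → base-metal shear.

297.0 kN (base-metal shear governs)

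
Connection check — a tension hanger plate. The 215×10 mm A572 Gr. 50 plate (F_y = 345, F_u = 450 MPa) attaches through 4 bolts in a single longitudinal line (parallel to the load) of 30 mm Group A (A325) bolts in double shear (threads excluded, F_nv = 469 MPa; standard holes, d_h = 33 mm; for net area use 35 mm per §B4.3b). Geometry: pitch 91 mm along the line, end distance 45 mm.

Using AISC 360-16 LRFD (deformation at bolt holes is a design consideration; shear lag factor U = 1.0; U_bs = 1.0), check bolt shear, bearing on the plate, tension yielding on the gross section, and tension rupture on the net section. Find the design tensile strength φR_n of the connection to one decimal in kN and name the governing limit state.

607.5 kN (net-section rupture governs)

Bolt shear: A_b = π(30)²/4 = 706.86 mm². φR_n = 0.75 × 469 × 706.86 × 4 × 2 = 1989.1 kN.
Bearing (10 mm plate, F_u = 450 MPa): end bolts L_c = 45 − 33/2 = 28.5, R_n = min(1.2×28.5×10×450, 2.4×30×10×450) = 153.9 kN/bolt; interior L_c = 91 − 33 = 58, R_n = 313.2 kN/bolt. φR_n = 0.75 × (1×153.9 + 3×313.2) = 820.1 kN.
Tension yield (gross): A_g = 215×10 = 2150 mm². φR_n = 0.90 × 345 × 2150 = 667.6 kN.
Tension rupture (net): A_n = (215 − 1×35)×10 = 1800 mm² (U = 1.0, A_e = A_n). φR_n = 0.75 × 450 × 1800 = 607.5 kN.
Governing: min(1989.1, 820.1, 667.6, 607.5) = 607.5 kN → net-section rupture.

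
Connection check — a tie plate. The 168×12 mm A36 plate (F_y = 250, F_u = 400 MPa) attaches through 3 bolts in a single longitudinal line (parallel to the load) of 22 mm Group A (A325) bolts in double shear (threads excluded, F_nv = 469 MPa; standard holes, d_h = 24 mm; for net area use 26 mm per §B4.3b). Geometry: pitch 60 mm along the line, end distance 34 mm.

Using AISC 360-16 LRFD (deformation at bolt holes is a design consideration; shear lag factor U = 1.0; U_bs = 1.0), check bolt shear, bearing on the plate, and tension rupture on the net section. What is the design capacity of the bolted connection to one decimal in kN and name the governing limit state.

406.1 kN (bearing governs)

Bolt shear: A_b = π(22)²/4 = 380.13 mm². φR_n = 0.75 × 469 × 380.13 × 3 × 2 = 802.3 kN.
Bearing (12 mm plate, F_u = 400 MPa): end bolts L_c = 34 − 24/2 = 22, R_n = min(1.2×22×12×400, 2.4×22×12×400) = 126.72 kN/bolt; interior L_c = 60 − 24 = 36, R_n = 207.36 kN/bolt. φR_n = 0.75 × (1×126.72 + 2×207.36) = 406.1 kN.
Tension rupture (net): A_n = (168 − 1×26)×12 = 1704 mm² (U = 1.0, A_e = A_n). φR_n = 0.75 × 400 × 1704 = 511.2 kN.
Governing: min(802.3, 406.1, 511.2) = 406.1 kN → bearing.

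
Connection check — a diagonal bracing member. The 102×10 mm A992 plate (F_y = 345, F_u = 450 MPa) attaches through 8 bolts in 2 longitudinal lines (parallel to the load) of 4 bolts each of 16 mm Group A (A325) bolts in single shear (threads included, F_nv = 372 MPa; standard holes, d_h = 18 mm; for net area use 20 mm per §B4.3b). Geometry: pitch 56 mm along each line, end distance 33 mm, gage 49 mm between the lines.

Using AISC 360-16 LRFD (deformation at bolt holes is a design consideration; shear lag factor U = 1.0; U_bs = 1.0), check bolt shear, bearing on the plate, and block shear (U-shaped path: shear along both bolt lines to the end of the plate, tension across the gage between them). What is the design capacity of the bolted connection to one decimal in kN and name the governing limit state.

448.8 kN (bolt shear governs)

Bolt shear: A_b = π(16)²/4 = 201.06 mm². φR_n = 0.75 × 372 × 201.06 × 8 × 1 = 448.8 kN.
Bearing (10 mm plate, F_u = 450 MPa): end bolts L_c = 33 − 18/2 = 24, R_n = min(1.2×24×10×450, 2.4×16×10×450) = 129.6 kN/bolt; interior L_c = 56 − 18 = 38, R_n = 172.8 kN/bolt. φR_n = 0.75 × (2×129.6 + 6×172.8) = 972.0 kN.
Block shear: shear path 2×[33+3×56] = 2×201 mm, A_gv = 4020, A_nv = 2×(201 − 3.5×20)×10 = 2620 mm²; tension across gage: (49 − 1×20)×10 = 290 mm². R_n = min(0.6×450×2620, 0.6×345×4020) + 1.0×450×290 = min(707.4, 832.14) + 130.5 = 837.9 kN. φR_n = 0.75 × 837.9 = 628.4 kN.
Governing: min(448.8, 972.0, 628.4) = 448.8 kN → bolt shear.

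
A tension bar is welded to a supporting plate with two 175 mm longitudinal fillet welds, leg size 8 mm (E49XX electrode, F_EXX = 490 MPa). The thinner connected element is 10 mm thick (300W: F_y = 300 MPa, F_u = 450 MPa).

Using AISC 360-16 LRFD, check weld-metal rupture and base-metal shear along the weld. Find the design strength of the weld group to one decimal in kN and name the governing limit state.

436.5 kN (weld metal governs)

Weld metal: throat = 0.707×8 = 5.656 mm, L = 2×175 = 350 mm. φR_n = 0.75 × 0.6 × 490 × 5.656 × 350 = 436.5 kN.
Base metal shear (10 mm plate): yield φR_n = 1.0×0.6×300×10×350 = 630.0 kN; rupture φR_n = 0.75×0.6×450×10×350 = 708.8 kN; take 630.0 kN (yield).
Governing: min(436.5, 630.0) = 436.5 kN → weld metal.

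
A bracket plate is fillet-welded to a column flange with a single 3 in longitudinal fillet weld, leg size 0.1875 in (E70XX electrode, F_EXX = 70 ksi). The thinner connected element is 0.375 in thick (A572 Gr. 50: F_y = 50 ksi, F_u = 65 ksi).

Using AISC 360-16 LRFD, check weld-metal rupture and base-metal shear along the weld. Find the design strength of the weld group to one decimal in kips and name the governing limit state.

Weld metal: throat = 0.707×0.1875 = 0.13256 in, L = 3 in. φR_n = 0.75 × 0.6 × 70 × 0.13256 × 3 = 12.5 kips.
Base metal shear (0.375 in plate): yield φR_n = 1.0×0.6×50×0.375×3 = 33.8 kips; rupture φR_n = 0.75×0.6×65×0.375×3 = 32.9 kips; take 32.9 kips (rupture).
Governing: min(12.5, 32.9) = 12.5 kips → weld metal.

12.5 kips (weld metal governs)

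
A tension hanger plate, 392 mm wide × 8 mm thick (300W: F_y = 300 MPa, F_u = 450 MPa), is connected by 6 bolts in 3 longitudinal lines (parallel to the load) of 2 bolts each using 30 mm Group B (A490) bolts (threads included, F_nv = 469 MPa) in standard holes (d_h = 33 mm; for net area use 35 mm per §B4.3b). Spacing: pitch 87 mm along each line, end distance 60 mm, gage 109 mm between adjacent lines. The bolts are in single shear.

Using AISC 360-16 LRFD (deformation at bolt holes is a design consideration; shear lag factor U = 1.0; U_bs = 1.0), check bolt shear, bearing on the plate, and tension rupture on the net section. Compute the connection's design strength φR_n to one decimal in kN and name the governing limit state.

774.9 kN (net-section rupture governs)

Bolt shear: A_b = π(30)²/4 = 706.86 mm². φR_n = 0.75 × 469 × 706.86 × 6 × 1 = 1491.8 kN.
Bearing (8 mm plate, F_u = 450 MPa): end bolts L_c = 60 − 33/2 = 43.5, R_n = min(1.2×43.5×8×450, 2.4×30×8×450) = 187.92 kN/bolt; interior L_c = 87 − 33 = 54, R_n = 233.28 kN/bolt. φR_n = 0.75 × (3×187.92 + 3×233.28) = 947.7 kN.
Tension rupture (net): A_n = (392 − 3×35)×8 = 2296 mm² (U = 1.0, A_e = A_n). φR_n = 0.75 × 450 × 2296 = 774.9 kN.
Governing: min(1491.8, 947.7, 774.9) = 774.9 kN → net-section rupture.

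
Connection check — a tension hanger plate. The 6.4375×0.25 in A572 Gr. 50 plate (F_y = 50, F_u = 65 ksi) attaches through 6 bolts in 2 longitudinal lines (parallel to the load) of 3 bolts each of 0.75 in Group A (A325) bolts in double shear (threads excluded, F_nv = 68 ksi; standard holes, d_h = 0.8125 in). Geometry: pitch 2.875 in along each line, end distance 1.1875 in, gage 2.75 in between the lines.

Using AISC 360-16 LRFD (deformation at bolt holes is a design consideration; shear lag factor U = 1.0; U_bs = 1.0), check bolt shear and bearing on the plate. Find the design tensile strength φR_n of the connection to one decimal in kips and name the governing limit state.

Bolt shear: A_b = π(0.75)²/4 = 0.44179 in². φR_n = 0.75 × 68 × 0.44179 × 6 × 2 = 270.4 kips.
Bearing (0.25 in plate, F_u = 65 ksi): end bolts L_c = 1.1875 − 0.8125/2 = 0.78125, R_n = min(1.2×0.78125×0.25×65, 2.4×0.75×0.25×65) = 15.234 kips/bolt; interior L_c = 2.875 − 0.8125 = 2.0625, R_n = 29.25 kips/bolt. φR_n = 0.75 × (2×15.234 + 4×29.25) = 110.6 kips.
Governing: min(270.4, 110.6) = 110.6 kips → bearing.

110.6 kips (bearing governs)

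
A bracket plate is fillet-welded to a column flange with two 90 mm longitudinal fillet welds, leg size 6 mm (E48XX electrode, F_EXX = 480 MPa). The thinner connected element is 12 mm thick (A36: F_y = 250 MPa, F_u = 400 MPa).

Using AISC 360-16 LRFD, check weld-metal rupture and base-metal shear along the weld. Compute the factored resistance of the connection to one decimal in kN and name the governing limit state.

164.9 kN (weld metal governs)

Weld metal: throat = 0.707×6 = 4.242 mm, L = 2×90 = 180 mm. φR_n = 0.75 × 0.6 × 480 × 4.242 × 180 = 164.9 kN.
Base metal shear (12 mm plate): yield φR_n = 1.0×0.6×250×12×180 = 324.0 kN; rupture φR_n = 0.75×0.6×400×12×180 = 388.8 kN; take 324.0 kN (yield).
Governing: min(164.9, 324.0) = 164.9 kN → weld metal.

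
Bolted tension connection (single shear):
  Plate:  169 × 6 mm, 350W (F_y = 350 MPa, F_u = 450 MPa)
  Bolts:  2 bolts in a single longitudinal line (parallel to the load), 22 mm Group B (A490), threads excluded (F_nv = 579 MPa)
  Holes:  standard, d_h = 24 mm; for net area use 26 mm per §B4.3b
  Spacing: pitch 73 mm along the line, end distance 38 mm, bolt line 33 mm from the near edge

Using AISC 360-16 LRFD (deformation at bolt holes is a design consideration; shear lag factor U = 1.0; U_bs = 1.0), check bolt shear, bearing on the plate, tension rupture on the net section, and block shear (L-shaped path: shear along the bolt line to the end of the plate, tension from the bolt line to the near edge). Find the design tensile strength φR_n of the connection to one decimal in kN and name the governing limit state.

Bolt shear: A_b = π(22)²/4 = 380.13 mm². φR_n = 0.75 × 579 × 380.13 × 2 × 1 = 330.1 kN.
Bearing (6 mm plate, F_u = 450 MPa): end bolts L_c = 38 − 24/2 = 26, R_n = min(1.2×26×6×450, 2.4×22×6×450) = 84.24 kN/bolt; interior L_c = 73 − 24 = 49, R_n = 142.56 kN/bolt. φR_n = 0.75 × (1×84.24 + 1×142.56) = 170.1 kN.
Tension rupture (net): A_n = (169 − 1×26)×6 = 858 mm² (U = 1.0, A_e = A_n). φR_n = 0.75 × 450 × 858 = 289.6 kN.
Block shear: shear path 1×[38+1×73] = 1×111 mm, A_gv = 666, A_nv = 1×(111 − 1.5×26)×6 = 432 mm²; tension to near edge: (33 − 0.5×26)×6 = 120 mm². R_n = min(0.6×450×432, 0.6×350×666) + 1.0×450×120 = min(116.64, 139.86) + 54 = 170.64 kN. φR_n = 0.75 × 170.64 = 128.0 kN.
Governing: min(330.1, 170.1, 289.6, 128.0) = 128.0 kN → block shear.

128.0 kN (block shear governs)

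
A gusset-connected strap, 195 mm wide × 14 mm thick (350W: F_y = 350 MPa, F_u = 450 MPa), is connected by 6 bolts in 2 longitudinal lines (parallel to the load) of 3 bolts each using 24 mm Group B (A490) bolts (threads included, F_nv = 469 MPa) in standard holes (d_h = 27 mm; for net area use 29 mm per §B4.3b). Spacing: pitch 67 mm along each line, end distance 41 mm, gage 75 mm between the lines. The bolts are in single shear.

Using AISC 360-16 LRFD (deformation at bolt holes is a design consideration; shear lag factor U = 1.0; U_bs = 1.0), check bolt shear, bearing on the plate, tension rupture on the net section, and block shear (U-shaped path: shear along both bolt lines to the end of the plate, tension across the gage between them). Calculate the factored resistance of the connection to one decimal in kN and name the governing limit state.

Bolt shear: A_b = π(24)²/4 = 452.39 mm². φR_n = 0.75 × 469 × 452.39 × 6 × 1 = 954.8 kN.
Bearing (14 mm plate, F_u = 450 MPa): end bolts L_c = 41 − 27/2 = 27.5, R_n = min(1.2×27.5×14×450, 2.4×24×14×450) = 207.9 kN/bolt; interior L_c = 67 − 27 = 40, R_n = 302.4 kN/bolt. φR_n = 0.75 × (2×207.9 + 4×302.4) = 1219.1 kN.
Tension rupture (net): A_n = (195 − 2×29)×14 = 1918 mm² (U = 1.0, A_e = A_n). φR_n = 0.75 × 450 × 1918 = 647.3 kN.
Block shear: shear path 2×[41+2×67] = 2×175 mm, A_gv = 4900, A_nv = 2×(175 − 2.5×29)×14 = 2870 mm²; tension across gage: (75 − 1×29)×14 = 644 mm². R_n = min(0.6×450×2870, 0.6×350×4900) + 1.0×450×644 = min(774.9, 1029) + 289.8 = 1064.7 kN. φR_n = 0.75 × 1064.7 = 798.5 kN.
Governing: min(954.8, 1219.1, 647.3, 798.5) = 647.3 kN → net-section rupture.

647.3 kN (net-section rupture governs)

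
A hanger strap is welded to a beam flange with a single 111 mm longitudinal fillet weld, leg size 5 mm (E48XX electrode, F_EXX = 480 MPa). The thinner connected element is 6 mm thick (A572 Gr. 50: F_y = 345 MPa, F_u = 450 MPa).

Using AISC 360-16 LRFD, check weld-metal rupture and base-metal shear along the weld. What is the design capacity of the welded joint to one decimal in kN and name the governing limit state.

Weld metal: throat = 0.707×5 = 3.535 mm, L = 111 mm. φR_n = 0.75 × 0.6 × 480 × 3.535 × 111 = 84.8 kN.
Base metal shear (6 mm plate): yield φR_n = 1.0×0.6×345×6×111 = 137.9 kN; rupture φR_n = 0.75×0.6×450×6×111 = 134.9 kN; take 134.9 kN (rupture).
Governing: min(84.8, 134.9) = 84.8 kN → weld metal.

84.8 kN (weld metal governs)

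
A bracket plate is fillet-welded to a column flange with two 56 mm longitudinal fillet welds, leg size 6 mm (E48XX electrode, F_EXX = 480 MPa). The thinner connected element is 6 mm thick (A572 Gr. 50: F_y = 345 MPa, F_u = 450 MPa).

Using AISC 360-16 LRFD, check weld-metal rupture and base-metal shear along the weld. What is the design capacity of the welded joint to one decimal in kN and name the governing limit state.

102.6 kN (weld metal governs)

Weld metal: throat = 0.707×6 = 4.242 mm, L = 2×56 = 112 mm. φR_n = 0.75 × 0.6 × 480 × 4.242 × 112 = 102.6 kN.
Base metal shear (6 mm plate): yield φR_n = 1.0×0.6×345×6×112 = 139.1 kN; rupture φR_n = 0.75×0.6×450×6×112 = 136.1 kN; take 136.1 kN (rupture).
Governing: min(102.6, 136.1) = 102.6 kN → weld metal.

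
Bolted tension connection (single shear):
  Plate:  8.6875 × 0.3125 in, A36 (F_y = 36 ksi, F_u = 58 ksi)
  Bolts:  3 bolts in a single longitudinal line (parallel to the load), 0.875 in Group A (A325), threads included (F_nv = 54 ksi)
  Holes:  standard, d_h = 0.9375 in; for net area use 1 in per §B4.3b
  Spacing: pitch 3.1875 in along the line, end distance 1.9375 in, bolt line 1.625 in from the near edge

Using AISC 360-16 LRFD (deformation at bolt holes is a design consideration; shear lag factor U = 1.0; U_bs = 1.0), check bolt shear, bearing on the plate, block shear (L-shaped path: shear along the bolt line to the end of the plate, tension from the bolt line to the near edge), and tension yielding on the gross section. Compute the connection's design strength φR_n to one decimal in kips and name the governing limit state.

Bolt shear: A_b = π(0.875)²/4 = 0.60132 in². φR_n = 0.75 × 54 × 0.60132 × 3 × 1 = 73.1 kips.
Bearing (0.3125 in plate, F_u = 58 ksi): end bolts L_c = 1.9375 − 0.9375/2 = 1.46875, R_n = min(1.2×1.46875×0.3125×58, 2.4×0.875×0.3125×58) = 31.945 kips/bolt; interior L_c = 3.1875 − 0.9375 = 2.25, R_n = 38.063 kips/bolt. φR_n = 0.75 × (1×31.945 + 2×38.063) = 81.1 kips.
Block shear: shear path 1×[1.9375+2×3.1875] = 1×8.3125 in, A_gv = 2.5977, A_nv = 1×(8.3125 − 2.5×1)×0.3125 = 1.8164 in²; tension to near edge: (1.625 − 0.5×1)×0.3125 = 0.35156 in². R_n = min(0.6×58×1.8164, 0.6×36×2.5977) + 1.0×58×0.35156 = min(63.211, 56.11) + 20.39 = 76.5 kips. φR_n = 0.75 × 76.5 = 57.4 kips.
Tension yield (gross): A_g = 8.6875×0.3125 = 2.7148 in². φR_n = 0.90 × 36 × 2.7148 = 88.0 kips.
Governing: min(73.1, 81.1, 57.4, 88.0) = 57.4 kips → block shear.

57.4 kips (block shear governs)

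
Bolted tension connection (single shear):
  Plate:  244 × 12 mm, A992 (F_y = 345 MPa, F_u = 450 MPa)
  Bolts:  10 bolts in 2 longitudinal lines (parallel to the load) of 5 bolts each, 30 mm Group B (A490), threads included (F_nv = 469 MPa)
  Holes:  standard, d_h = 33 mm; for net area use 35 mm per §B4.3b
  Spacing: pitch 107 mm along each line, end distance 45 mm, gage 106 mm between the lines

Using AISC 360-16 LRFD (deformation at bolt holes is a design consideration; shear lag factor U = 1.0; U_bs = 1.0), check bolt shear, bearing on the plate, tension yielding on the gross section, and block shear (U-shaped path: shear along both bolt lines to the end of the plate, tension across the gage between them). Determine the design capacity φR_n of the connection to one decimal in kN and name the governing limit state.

Bolt shear: A_b = π(30)²/4 = 706.86 mm². φR_n = 0.75 × 469 × 706.86 × 10 × 1 = 2486.4 kN.
Bearing (12 mm plate, F_u = 450 MPa): end bolts L_c = 45 − 33/2 = 28.5, R_n = min(1.2×28.5×12×450, 2.4×30×12×450) = 184.68 kN/bolt; interior L_c = 107 − 33 = 74, R_n = 388.8 kN/bolt. φR_n = 0.75 × (2×184.68 + 8×388.8) = 2609.8 kN.
Tension yield (gross): A_g = 244×12 = 2928 mm². φR_n = 0.90 × 345 × 2928 = 909.1 kN.
Block shear: shear path 2×[45+4×107] = 2×473 mm, A_gv = 11352, A_nv = 2×(473 − 4.5×35)×12 = 7572 mm²; tension across gage: (106 − 1×35)×12 = 852 mm². R_n = min(0.6×450×7572, 0.6×345×11352) + 1.0×450×852 = min(2044.4, 2349.9) + 383.4 = 2427.8 kN. φR_n = 0.75 × 2427.8 = 1820.9 kN.
Governing: min(2486.4, 2609.8, 909.1, 1820.9) = 909.1 kN → gross-section yield.

909.1 kN (gross-section yield governs)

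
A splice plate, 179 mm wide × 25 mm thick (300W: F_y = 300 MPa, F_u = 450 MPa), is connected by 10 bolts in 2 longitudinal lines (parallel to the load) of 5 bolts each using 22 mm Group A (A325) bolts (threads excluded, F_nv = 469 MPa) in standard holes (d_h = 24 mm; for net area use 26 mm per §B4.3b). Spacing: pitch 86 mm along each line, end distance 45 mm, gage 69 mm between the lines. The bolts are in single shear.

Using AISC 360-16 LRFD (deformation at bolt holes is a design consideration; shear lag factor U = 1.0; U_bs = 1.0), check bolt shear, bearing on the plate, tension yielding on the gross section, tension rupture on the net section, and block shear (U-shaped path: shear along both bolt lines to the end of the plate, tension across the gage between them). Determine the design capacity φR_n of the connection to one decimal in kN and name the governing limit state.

1071.6 kN (net-section rupture governs)

Bolt shear: A_b = π(22)²/4 = 380.13 mm². φR_n = 0.75 × 469 × 380.13 × 10 × 1 = 1337.1 kN.
Bearing (25 mm plate, F_u = 450 MPa): end bolts L_c = 45 − 24/2 = 33, R_n = min(1.2×33×25×450, 2.4×22×25×450) = 445.5 kN/bolt; interior L_c = 86 − 24 = 62, R_n = 594 kN/bolt. φR_n = 0.75 × (2×445.5 + 8×594) = 4232.3 kN.
Tension yield (gross): A_g = 179×25 = 4475 mm². φR_n = 0.90 × 300 × 4475 = 1208.3 kN.
Tension rupture (net): A_n = (179 − 2×26)×25 = 3175 mm² (U = 1.0, A_e = A_n). φR_n = 0.75 × 450 × 3175 = 1071.6 kN.
Block shear: shear path 2×[45+4×86] = 2×389 mm, A_gv = 19450, A_nv = 2×(389 − 4.5×26)×25 = 13600 mm²; tension across gage: (69 − 1×26)×25 = 1075 mm². R_n = min(0.6×450×13600, 0.6×300×19450) + 1.0×450×1075 = min(3672, 3501) + 483.75 = 3984.8 kN. φR_n = 0.75 × 3984.8 = 2988.6 kN.
Governing: min(1337.1, 4232.3, 1208.3, 1071.6, 2988.6) = 1071.6 kN → net-section rupture.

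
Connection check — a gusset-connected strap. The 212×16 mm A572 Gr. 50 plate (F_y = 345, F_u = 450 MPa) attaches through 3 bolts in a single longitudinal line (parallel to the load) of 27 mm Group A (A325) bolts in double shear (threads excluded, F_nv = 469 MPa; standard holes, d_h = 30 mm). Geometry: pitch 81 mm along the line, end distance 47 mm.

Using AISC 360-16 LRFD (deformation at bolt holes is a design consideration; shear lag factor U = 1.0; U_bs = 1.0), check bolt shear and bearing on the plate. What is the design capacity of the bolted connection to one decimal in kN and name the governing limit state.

868.3 kN (bearing governs)

Bolt shear: A_b = π(27)²/4 = 572.56 mm². φR_n = 0.75 × 469 × 572.56 × 3 × 2 = 1208.4 kN.
Bearing (16 mm plate, F_u = 450 MPa): end bolts L_c = 47 − 30/2 = 32, R_n = min(1.2×32×16×450, 2.4×27×16×450) = 276.48 kN/bolt; interior L_c = 81 − 30 = 51, R_n = 440.64 kN/bolt. φR_n = 0.75 × (1×276.48 + 2×440.64) = 868.3 kN.
Governing: min(1208.4, 868.3) = 868.3 kN → bearing.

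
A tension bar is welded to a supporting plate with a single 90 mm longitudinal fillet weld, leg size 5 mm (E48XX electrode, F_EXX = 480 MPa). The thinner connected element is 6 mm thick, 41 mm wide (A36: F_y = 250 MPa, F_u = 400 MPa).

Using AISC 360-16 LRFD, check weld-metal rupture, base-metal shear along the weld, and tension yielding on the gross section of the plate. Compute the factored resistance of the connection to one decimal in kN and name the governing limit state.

55.4 kN (gross-section yield governs)

Weld metal: throat = 0.707×5 = 3.535 mm, L = 90 mm. φR_n = 0.75 × 0.6 × 480 × 3.535 × 90 = 68.7 kN.
Base metal shear (6 mm plate): yield φR_n = 1.0×0.6×250×6×90 = 81.0 kN; rupture φR_n = 0.75×0.6×400×6×90 = 97.2 kN; take 81.0 kN (yield).
Tension yield (gross): A_g = 41×6 = 246 mm². φR_n = 0.90 × 250 × 246 = 55.4 kN.
Governing: min(68.7, 81.0, 55.4) = 55.4 kN → gross-section yield.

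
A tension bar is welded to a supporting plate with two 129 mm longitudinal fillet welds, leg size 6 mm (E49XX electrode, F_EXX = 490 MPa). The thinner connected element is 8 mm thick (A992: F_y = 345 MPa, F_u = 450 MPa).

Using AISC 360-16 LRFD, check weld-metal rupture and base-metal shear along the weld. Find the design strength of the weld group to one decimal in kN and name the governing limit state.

241.3 kN (weld metal governs)

Weld metal: throat = 0.707×6 = 4.242 mm, L = 2×129 = 258 mm. φR_n = 0.75 × 0.6 × 490 × 4.242 × 258 = 241.3 kN.
Base metal shear (8 mm plate): yield φR_n = 1.0×0.6×345×8×258 = 427.2 kN; rupture φR_n = 0.75×0.6×450×8×258 = 418.0 kN; take 418.0 kN (rupture).
Governing: min(241.3, 418.0) = 241.3 kN → weld metal.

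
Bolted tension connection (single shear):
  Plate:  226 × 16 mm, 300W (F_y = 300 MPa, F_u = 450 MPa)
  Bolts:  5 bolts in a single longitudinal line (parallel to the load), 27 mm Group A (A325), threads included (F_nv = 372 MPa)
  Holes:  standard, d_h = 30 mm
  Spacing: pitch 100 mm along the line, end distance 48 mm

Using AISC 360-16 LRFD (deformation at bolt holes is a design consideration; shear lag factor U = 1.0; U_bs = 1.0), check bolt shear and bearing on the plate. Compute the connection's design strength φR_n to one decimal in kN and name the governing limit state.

798.7 kN (bolt shear governs)

Bolt shear: A_b = π(27)²/4 = 572.56 mm². φR_n = 0.75 × 372 × 572.56 × 5 × 1 = 798.7 kN.
Bearing (16 mm plate, F_u = 450 MPa): end bolts L_c = 48 − 30/2 = 33, R_n = min(1.2×33×16×450, 2.4×27×16×450) = 285.12 kN/bolt; interior L_c = 100 − 30 = 70, R_n = 466.56 kN/bolt. φR_n = 0.75 × (1×285.12 + 4×466.56) = 1613.5 kN.
Governing: min(798.7, 1613.5) = 798.7 kN → bolt shear.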